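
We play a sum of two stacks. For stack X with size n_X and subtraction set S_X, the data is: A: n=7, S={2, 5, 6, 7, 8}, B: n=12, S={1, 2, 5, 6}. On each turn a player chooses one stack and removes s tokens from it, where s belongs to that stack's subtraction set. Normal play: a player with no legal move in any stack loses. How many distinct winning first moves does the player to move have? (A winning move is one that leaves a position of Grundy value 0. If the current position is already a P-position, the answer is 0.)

2

Stack A, S = {2, 5, 6, 7, 8}:
G(0) = 0
G(1) = mex{} = 0
G(2) = mex{0} = 1
G(3) = mex{0} = 1
G(4) = mex{1} = 0
G(5) = mex{1,0} = 2
G(6) = mex{0,0,0} = 1
G(7) = mex{2,1,0,0} = 3
G_A(7) = 3.
Stack B, S = {1, 2, 5, 6}:
G(0) = 0
G(1) = mex{0} = 1
G(2) = mex{1,0} = 2
G(3) = mex{2,1} = 0
G(4) = mex{0,2} = 1
G(5) = mex{1,0,0} = 2
G(6) = mex{2,1,1,0} = 3
G(7) = mex{3,2,2,1} = 0
G(8) = mex{0,3,0,2} = 1
G(9) = mex{1,0,1,0} = 2
G(10) = mex{2,1,2,1} = 0
G(11) = mex{0,2,3,2} = 1
G(12) = mex{1,0,0,3} = 2
G_B(12) = 2.
Combined Grundy value = 3 ⊕ 2 = 1.
A winning move leaves total XOR = 0, i.e. changes one component's Grundy value g to g ⊕ X where X is the current total.
Stack A: need g' = 3⊕1 = 2. Options: 7−2→G=2, 7−5→G=1, 7−6→G=0, 7−7→G=0. Hits: 1.
Stack B: need g' = 2⊕1 = 3. Options: 12−1→G=1, 12−2→G=0, 12−5→G=0, 12−6→G=3. Hits: 1.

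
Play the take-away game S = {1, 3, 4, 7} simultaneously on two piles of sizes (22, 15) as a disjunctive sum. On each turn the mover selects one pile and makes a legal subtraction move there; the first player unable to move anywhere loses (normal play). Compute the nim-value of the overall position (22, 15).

All piles use S = {1, 3, 4, 7}:
G(0) = 0
G(1) = mex{0} = 1
G(2) = mex{1} = 0
G(3) = mex{0,0} = 1
G(4) = mex{1,1,0} = 2
G(5) = mex{2,0,1} = 3
G(6) = mex{3,1,0} = 2
G(7) = mex{2,2,1,0} = 3
G(8) = mex{3,3,2,1} = 0
G(9) = mex{0,2,3,0} = 1
G(10) = mex{1,3,2,1} = 0
G(11) = mex{0,0,3,2} = 1
G(12) = mex{1,1,0,3} = 2
G(13) = mex{2,0,1,2} = 3
G(14) = mex{3,1,0,3} = 2
G(15) = mex{2,2,1,0} = 3
G(16) = mex{3,3,2,1} = 0
G(17) = mex{0,2,3,0} = 1
G(18) = mex{1,3,2,1} = 0
G(19) = mex{0,0,3,2} = 1
G(20) = mex{1,1,0,3} = 2
G(21) = mex{2,0,1,2} = 3
G(22) = mex{3,1,0,3} = 2
Pile A: G(22) = 2.
Pile B: G(15) = 3.
Combined Grundy value = 2 ⊕ 3 = 1.

1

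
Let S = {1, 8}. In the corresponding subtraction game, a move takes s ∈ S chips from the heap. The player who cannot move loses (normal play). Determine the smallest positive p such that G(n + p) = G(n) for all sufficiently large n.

G(0) = 0
G(1) = mex{0} = 1
G(2) = mex{1} = 0
G(3) = mex{0} = 1
G(4) = mex{1} = 0
G(5) = mex{0} = 1
G(6) = mex{1} = 0
G(7) = mex{0} = 1
G(8) = mex{1,0} = 2
G(9) = mex{2,1} = 0
G(10) = mex{0,0} = 1
G(11) = mex{1,1} = 0
G(12) = mex{0,0} = 1
G(13) = mex{1,1} = 0
G(14) = mex{0,0} = 1
G(15) = mex{1,1} = 0
G(16) = mex{0,2} = 1
G(17) = mex{1,0} = 2
G(18) = mex{2,1} = 0
G(19) = mex{0,0} = 1
G(n+9) = G(n) holds for n = 0,…,7 (a full window of length max(S) = 8), so the sequence is purely periodic with period 9.

9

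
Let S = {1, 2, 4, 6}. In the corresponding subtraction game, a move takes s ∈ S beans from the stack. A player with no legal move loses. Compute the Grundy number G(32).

0

G(0) = 0
G(1) = mex{0} = 1
G(2) = mex{1,0} = 2
G(3) = mex{2,1} = 0
G(4) = mex{0,2,0} = 1
G(5) = mex{1,0,1} = 2
G(6) = mex{2,1,2,0} = 3
G(7) = mex{3,2,0,1} = 4
G(8) = mex{4,3,1,2} = 0
G(9) = mex{0,4,2,0} = 1
G(10) = mex{1,0,3,1} = 2
G(11) = mex{2,1,4,2} = 0
G(12) = mex{0,2,0,3} = 1
G(13) = mex{1,0,1,4} = 2
G(14) = mex{2,1,2,0} = 3
G(15) = mex{3,2,0,1} = 4
G(16) = mex{4,3,1,2} = 0
G(17) = mex{0,4,2,0} = 1
G(18) = mex{1,0,3,1} = 2
G(19) = mex{2,1,4,2} = 0
G(20) = mex{0,2,0,3} = 1
G(21) = mex{1,0,1,4} = 2
G(22) = mex{2,1,2,0} = 3
G(23) = mex{3,2,0,1} = 4
G(24) = mex{4,3,1,2} = 0
G(25) = mex{0,4,2,0} = 1
G(26) = mex{1,0,3,1} = 2
G(27) = mex{2,1,4,2} = 0
G(28) = mex{0,2,0,3} = 1
G(29) = mex{1,0,1,4} = 2
G(30) = mex{2,1,2,0} = 3
G(31) = mex{3,2,0,1} = 4
G(32) = mex{4,3,1,2} = 0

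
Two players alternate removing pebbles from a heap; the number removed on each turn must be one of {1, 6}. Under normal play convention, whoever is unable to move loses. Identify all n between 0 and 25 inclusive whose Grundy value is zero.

0, 2, 4, 7, 9, 11, 14, 16, 18, 21, 23, 25

n :  0  1  2  3  4  5  6  7  8  9 10 11 12 13 14 15 16 17 18 19 20 21 22 23 24 25
G :  0  1  0  1  0  1  2  0  1  0  1  0  1  2  0  1  0  1  0  1  2  0  1  0  1  0
P-positions are exactly the n with G(n) = 0.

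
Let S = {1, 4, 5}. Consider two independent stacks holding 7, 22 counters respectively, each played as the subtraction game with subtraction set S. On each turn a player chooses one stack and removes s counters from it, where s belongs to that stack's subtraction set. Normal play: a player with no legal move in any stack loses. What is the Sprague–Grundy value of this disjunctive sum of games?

All stacks use S = {1, 4, 5}:
G(0) = 0
G(1) = mex{0} = 1
G(2) = mex{1} = 0
G(3) = mex{0} = 1
G(4) = mex{1,0} = 2
G(5) = mex{2,1,0} = 3
G(6) = mex{3,0,1} = 2
G(7) = mex{2,1,0} = 3
G(8) = mex{3,2,1} = 0
G(9) = mex{0,3,2} = 1
G(10) = mex{1,2,3} = 0
G(11) = mex{0,3,2} = 1
G(12) = mex{1,0,3} = 2
G(13) = mex{2,1,0} = 3
G(14) = mex{3,0,1} = 2
G(15) = mex{2,1,0} = 3
G(16) = mex{3,2,1} = 0
G(17) = mex{0,3,2} = 1
G(18) = mex{1,2,3} = 0
G(19) = mex{0,3,2} = 1
G(20) = mex{1,0,3} = 2
G(21) = mex{2,1,0} = 3
G(22) = mex{3,0,1} = 2
Stack A: G(7) = 3.
Stack B: G(22) = 2.
Combined Grundy value = 3 ⊕ 2 = 1.

1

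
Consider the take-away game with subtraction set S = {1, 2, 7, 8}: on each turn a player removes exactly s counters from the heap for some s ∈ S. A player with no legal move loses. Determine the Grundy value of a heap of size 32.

G(0) = 0
G(1) = mex{0} = 1
G(2) = mex{1,0} = 2
G(3) = mex{2,1} = 0
G(4) = mex{0,2} = 1
G(5) = mex{1,0} = 2
G(6) = mex{2,1} = 0
G(7) = mex{0,2,0} = 1
G(8) = mex{1,0,1,0} = 2
G(9) = mex{2,1,2,1} = 0
G(10) = mex{0,2,0,2} = 1
G(11) = mex{1,0,1,0} = 2
G(12) = mex{2,1,2,1} = 0
G(13) = mex{0,2,0,2} = 1
G(14) = mex{1,0,1,0} = 2
G(15) = mex{2,1,2,1} = 0
G(16) = mex{0,2,0,2} = 1
G(17) = mex{1,0,1,0} = 2
G(18) = mex{2,1,2,1} = 0
G(19) = mex{0,2,0,2} = 1
G(20) = mex{1,0,1,0} = 2
G(21) = mex{2,1,2,1} = 0
G(22) = mex{0,2,0,2} = 1
G(23) = mex{1,0,1,0} = 2
G(24) = mex{2,1,2,1} = 0
G(25) = mex{0,2,0,2} = 1
G(26) = mex{1,0,1,0} = 2
G(27) = mex{2,1,2,1} = 0
G(28) = mex{0,2,0,2} = 1
G(29) = mex{1,0,1,0} = 2
G(30) = mex{2,1,2,1} = 0
G(31) = mex{0,2,0,2} = 1
G(32) = mex{1,0,1,0} = 2

2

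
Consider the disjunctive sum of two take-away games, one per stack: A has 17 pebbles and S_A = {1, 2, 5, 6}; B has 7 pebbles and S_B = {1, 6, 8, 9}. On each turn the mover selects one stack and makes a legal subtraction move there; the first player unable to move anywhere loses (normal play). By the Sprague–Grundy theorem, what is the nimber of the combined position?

0

Stack A, S = {1, 2, 5, 6}:
n :  0  1  2  3  4  5  6  7  8  9 10 11 12 13 14 15 16 17
G :  0  1  2  0  1  2  3  0  1  2  0  1  2  3  0  1  2  0
G_A(17) = 0.
Stack B, S = {1, 6, 8, 9}:
G(0) = 0
G(1) = mex{0} = 1
G(2) = mex{1} = 0
G(3) = mex{0} = 1
G(4) = mex{1} = 0
G(5) = mex{0} = 1
G(6) = mex{1,0} = 2
G(7) = mex{2,1} = 0
G_B(7) = 0.
Combined Grundy value = 0 ⊕ 0 = 0.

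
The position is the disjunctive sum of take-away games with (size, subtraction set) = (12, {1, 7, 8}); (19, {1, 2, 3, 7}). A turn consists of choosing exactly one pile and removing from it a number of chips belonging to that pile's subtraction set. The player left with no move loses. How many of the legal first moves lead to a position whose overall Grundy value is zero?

2

Pile A, S = {1, 7, 8}:
G(0) = 0
G(1) = mex{0} = 1
G(2) = mex{1} = 0
G(3) = mex{0} = 1
G(4) = mex{1} = 0
G(5) = mex{0} = 1
G(6) = mex{1} = 0
G(7) = mex{0,0} = 1
G(8) = mex{1,1,0} = 2
G(9) = mex{2,0,1} = 3
G(10) = mex{3,1,0} = 2
G(11) = mex{2,0,1} = 3
G(12) = mex{3,1,0} = 2
G_A(12) = 2.
Pile B, S = {1, 2, 3, 7}:
n :  0  1  2  3  4  5  6  7  8  9 10 11 12 13 14 15 16 17 18 19
G :  0  1  2  3  0  1  2  3  0  1  2  3  0  1  2  3  0  1  2  3
G_B(19) = 3.
Combined Grundy value = 2 ⊕ 3 = 1.
A winning move leaves total XOR = 0, i.e. changes one component's Grundy value g to g ⊕ X where X is the current total.
Pile A: need g' = 2⊕1 = 3. Options: 12−1→G=3, 12−7→G=1, 12−8→G=0. Hits: 1.
Pile B: need g' = 3⊕1 = 2. Options: 19−1→G=2, 19−2→G=1, 19−3→G=0, 19−7→G=0. Hits: 1.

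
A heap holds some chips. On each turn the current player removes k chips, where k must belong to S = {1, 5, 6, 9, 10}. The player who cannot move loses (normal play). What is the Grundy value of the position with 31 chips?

G(0) = 0
G(1) = mex{0} = 1
G(2) = mex{1} = 0
G(3) = mex{0} = 1
G(4) = mex{1} = 0
G(5) = mex{0,0} = 1
G(6) = mex{1,1,0} = 2
G(7) = mex{2,0,1} = 3
G(8) = mex{3,1,0} = 2
G(9) = mex{2,0,1,0} = 3
G(10) = mex{3,1,0,1,0} = 2
G(11) = mex{2,2,1,0,1} = 3
G(12) = mex{3,3,2,1,0} = 4
G(13) = mex{4,2,3,0,1} = 5
G(14) = mex{5,3,2,1,0} = 4
G(15) = mex{4,2,3,2,1} = 0
G(16) = mex{0,3,2,3,2} = 1
G(17) = mex{1,4,3,2,3} = 0
G(18) = mex{0,5,4,3,2} = 1
G(19) = mex{1,4,5,2,3} = 0
G(20) = mex{0,0,4,3,2} = 1
G(21) = mex{1,1,0,4,3} = 2
G(22) = mex{2,0,1,5,4} = 3
G(23) = mex{3,1,0,4,5} = 2
G(24) = mex{2,0,1,0,4} = 3
G(25) = mex{3,1,0,1,0} = 2
G(26) = mex{2,2,1,0,1} = 3
G(27) = mex{3,3,2,1,0} = 4
G(28) = mex{4,2,3,0,1} = 5
G(29) = mex{5,3,2,1,0} = 4
G(30) = mex{4,2,3,2,1} = 0
G(31) = mex{0,3,2,3,2} = 1

1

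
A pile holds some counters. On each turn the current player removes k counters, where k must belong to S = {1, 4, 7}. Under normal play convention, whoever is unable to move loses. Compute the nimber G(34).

0

n :  0  1  2  3  4  5  6  7  8  9 10 11 12 13 14 15 16 17 18 19 20 21 22 23 24 25 26 27 28 29 30 31 32 33 34
G :  0  1  0  1  2  0  1  2  0  1  0  1  2  0  1  2  0  1  0  1  2  0  1  2  0  1  0  1  2  0  1  2  0  1  0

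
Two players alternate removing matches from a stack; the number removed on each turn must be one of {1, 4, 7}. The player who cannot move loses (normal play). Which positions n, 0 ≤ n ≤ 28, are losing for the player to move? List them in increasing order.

n :  0  1  2  3  4  5  6  7  8  9 10 11 12 13 14 15 16 17 18 19 20 21 22 23 24 25 26 27 28
G :  0  1  0  1  2  0  1  2  0  1  0  1  2  0  1  2  0  1  0  1  2  0  1  2  0  1  0  1  2
P-positions are exactly the n with G(n) = 0.

0, 2, 5, 8, 10, 13, 16, 18, 21, 24, 26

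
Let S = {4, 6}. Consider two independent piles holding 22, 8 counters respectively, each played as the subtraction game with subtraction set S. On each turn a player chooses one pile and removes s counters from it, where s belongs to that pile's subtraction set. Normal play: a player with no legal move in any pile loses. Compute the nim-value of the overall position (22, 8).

All piles use S = {4, 6}:
n :  0  1  2  3  4  5  6  7  8  9 10 11 12 13 14 15 16 17 18 19 20 21 22
G :  0  0  0  0  1  1  1  1  2  2  0  0  0  0  1  1  1  1  2  2  0  0  0
Pile A: G(22) = 0.
Pile B: G(8) = 2.
Combined Grundy value = 0 ⊕ 2 = 2.

2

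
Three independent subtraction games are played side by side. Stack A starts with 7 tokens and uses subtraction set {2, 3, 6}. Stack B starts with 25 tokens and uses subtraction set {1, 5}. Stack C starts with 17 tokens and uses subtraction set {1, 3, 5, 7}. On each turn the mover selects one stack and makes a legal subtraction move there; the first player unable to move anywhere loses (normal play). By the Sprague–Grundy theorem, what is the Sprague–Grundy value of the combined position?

Stack A, S = {2, 3, 6}:
n : 0 1 2 3 4 5 6 7
G : 0 0 1 1 2 0 3 1
G_A(7) = 1.
Stack B, S = {1, 5}:
n :  0  1  2  3  4  5  6  7  8  9 10 11 12 13 14 15 16 17 18 19 20 21 22 23 24 25
G :  0  1  0  1  0  1  0  1  0  1  0  1  0  1  0  1  0  1  0  1  0  1  0  1  0  1
G_B(25) = 1.
Stack C, S = {1, 3, 5, 7}:
n :  0  1  2  3  4  5  6  7  8  9 10 11 12 13 14 15 16 17
G :  0  1  0  1  0  1  0  1  0  1  0  1  0  1  0  1  0  1
G_C(17) = 1.
Combined Grundy value = 1 ⊕ 1 ⊕ 1 = 1.

1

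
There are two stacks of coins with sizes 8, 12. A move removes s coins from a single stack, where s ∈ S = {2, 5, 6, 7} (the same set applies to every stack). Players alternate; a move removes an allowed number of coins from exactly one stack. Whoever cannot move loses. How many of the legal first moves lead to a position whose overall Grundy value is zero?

All stacks use S = {2, 5, 6, 7}:
G(0) = 0
G(1) = mex{} = 0
G(2) = mex{0} = 1
G(3) = mex{0} = 1
G(4) = mex{1} = 0
G(5) = mex{1,0} = 2
G(6) = mex{0,0,0} = 1
G(7) = mex{2,1,0,0} = 3
G(8) = mex{1,1,1,0} = 2
G(9) = mex{3,0,1,1} = 2
G(10) = mex{2,2,0,1} = 3
G(11) = mex{2,1,2,0} = 3
G(12) = mex{3,3,1,2} = 0
Stack A: G(8) = 2.
Stack B: G(12) = 0.
Combined Grundy value = 2 ⊕ 0 = 2.
A winning move leaves total XOR = 0, i.e. changes one component's Grundy value g to g ⊕ X where X is the current total.
Stack A: need g' = 2⊕2 = 0. Options: 8−2→G=1, 8−5→G=1, 8−6→G=1, 8−7→G=0. Hits: 1.
Stack B: need g' = 0⊕2 = 2. Options: 12−2→G=3, 12−5→G=3, 12−6→G=1, 12−7→G=2. Hits: 1.

2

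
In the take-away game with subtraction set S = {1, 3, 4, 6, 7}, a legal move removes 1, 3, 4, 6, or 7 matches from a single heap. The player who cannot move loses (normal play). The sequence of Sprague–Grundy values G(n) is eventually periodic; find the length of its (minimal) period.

n :  0  1  2  3  4  5  6  7  8  9 10 11 12 13 14 15 16 17 18 19 20 21
G :  0  1  0  1  2  3  2  3  4  5  0  1  0  1  2  3  2  3  4  5  0  1
G(n+10) = G(n) holds for n = 0,…,6 (a full window of length max(S) = 7), so the sequence is purely periodic with period 10.

10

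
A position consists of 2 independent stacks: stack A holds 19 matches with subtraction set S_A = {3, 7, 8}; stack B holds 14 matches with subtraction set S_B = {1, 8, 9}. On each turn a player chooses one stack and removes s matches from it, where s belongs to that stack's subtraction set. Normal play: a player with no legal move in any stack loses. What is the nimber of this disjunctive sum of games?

3

Stack A, S = {3, 7, 8}:
n :  0  1  2  3  4  5  6  7  8  9 10 11 12 13 14 15 16 17 18 19
G :  0  0  0  1  1  1  0  2  2  1  3  0  0  2  1  1  0  0  2  1
G_A(19) = 1.
Stack B, S = {1, 8, 9}:
n :  0  1  2  3  4  5  6  7  8  9 10 11 12 13 14
G :  0  1  0  1  0  1  0  1  2  3  2  3  2  3  2
G_B(14) = 2.
Combined Grundy value = 1 ⊕ 2 = 3.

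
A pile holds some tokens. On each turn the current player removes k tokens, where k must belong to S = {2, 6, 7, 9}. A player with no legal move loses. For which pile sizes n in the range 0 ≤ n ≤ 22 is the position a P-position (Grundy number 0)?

0, 1, 4, 5, 15, 16, 19, 20

G(0) = 0
G(1) = mex{} = 0
G(2) = mex{0} = 1
G(3) = mex{0} = 1
G(4) = mex{1} = 0
G(5) = mex{1} = 0
G(6) = mex{0,0} = 1
G(7) = mex{0,0,0} = 1
G(8) = mex{1,1,0} = 2
G(9) = mex{1,1,1,0} = 2
G(10) = mex{2,0,1,0} = 3
G(11) = mex{2,0,0,1} = 3
G(12) = mex{3,1,0,1} = 2
G(13) = mex{3,1,1,0} = 2
G(14) = mex{2,2,1,0} = 3
G(15) = mex{2,2,2,1} = 0
G(16) = mex{3,3,2,1} = 0
G(17) = mex{0,3,3,2} = 1
G(18) = mex{0,2,3,2} = 1
G(19) = mex{1,2,2,3} = 0
G(20) = mex{1,3,2,3} = 0
G(21) = mex{0,0,3,2} = 1
G(22) = mex{0,0,0,2} = 1
P-positions are exactly the n with G(n) = 0.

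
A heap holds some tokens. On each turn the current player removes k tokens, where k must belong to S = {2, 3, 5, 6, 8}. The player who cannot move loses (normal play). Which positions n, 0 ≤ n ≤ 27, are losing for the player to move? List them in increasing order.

G(0) = 0
G(1) = mex{} = 0
G(2) = mex{0} = 1
G(3) = mex{0,0} = 1
G(4) = mex{1,0} = 2
G(5) = mex{1,1,0} = 2
G(6) = mex{2,1,0,0} = 3
G(7) = mex{2,2,1,0} = 3
G(8) = mex{3,2,1,1,0} = 4
G(9) = mex{3,3,2,1,0} = 4
G(10) = mex{4,3,2,2,1} = 0
G(11) = mex{4,4,3,2,1} = 0
G(12) = mex{0,4,3,3,2} = 1
G(13) = mex{0,0,4,3,2} = 1
G(14) = mex{1,0,4,4,3} = 2
G(15) = mex{1,1,0,4,3} = 2
G(16) = mex{2,1,0,0,4} = 3
G(17) = mex{2,2,1,0,4} = 3
G(18) = mex{3,2,1,1,0} = 4
G(19) = mex{3,3,2,1,0} = 4
G(20) = mex{4,3,2,2,1} = 0
G(21) = mex{4,4,3,2,1} = 0
G(22) = mex{0,4,3,3,2} = 1
G(23) = mex{0,0,4,3,2} = 1
G(24) = mex{1,0,4,4,3} = 2
G(25) = mex{1,1,0,4,3} = 2
G(26) = mex{2,1,0,0,4} = 3
G(27) = mex{2,2,1,0,4} = 3
P-positions are exactly the n with G(n) = 0.

0, 1, 10, 11, 20, 21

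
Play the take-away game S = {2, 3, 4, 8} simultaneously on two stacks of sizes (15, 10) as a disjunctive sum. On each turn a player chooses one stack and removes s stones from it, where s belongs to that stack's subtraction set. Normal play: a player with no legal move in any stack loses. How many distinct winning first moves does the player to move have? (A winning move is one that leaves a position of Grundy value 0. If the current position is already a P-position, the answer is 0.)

3

All stacks use S = {2, 3, 4, 8}:
n :  0  1  2  3  4  5  6  7  8  9 10 11 12 13 14 15
G :  0  0  1  1  2  2  0  0  1  1  2  2  0  0  1  1
Stack A: G(15) = 1.
Stack B: G(10) = 2.
Combined Grundy value = 1 ⊕ 2 = 3.
A winning move leaves total XOR = 0, i.e. changes one component's Grundy value g to g ⊕ X where X is the current total.
Stack A: need g' = 1⊕3 = 2. Options: 15−2→G=0, 15−3→G=0, 15−4→G=2, 15−8→G=0. Hits: 1.
Stack B: need g' = 2⊕3 = 1. Options: 10−2→G=1, 10−3→G=0, 10−4→G=0, 10−8→G=1. Hits: 2.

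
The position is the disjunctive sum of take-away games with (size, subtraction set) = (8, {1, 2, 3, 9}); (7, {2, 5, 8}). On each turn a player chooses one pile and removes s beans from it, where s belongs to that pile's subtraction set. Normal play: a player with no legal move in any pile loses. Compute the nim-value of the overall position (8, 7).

0

Pile A, S = {1, 2, 3, 9}:
G(0) = 0
G(1) = mex{0} = 1
G(2) = mex{1,0} = 2
G(3) = mex{2,1,0} = 3
G(4) = mex{3,2,1} = 0
G(5) = mex{0,3,2} = 1
G(6) = mex{1,0,3} = 2
G(7) = mex{2,1,0} = 3
G(8) = mex{3,2,1} = 0
G_A(8) = 0.
Pile B, S = {2, 5, 8}:
G(0) = 0
G(1) = mex{} = 0
G(2) = mex{0} = 1
G(3) = mex{0} = 1
G(4) = mex{1} = 0
G(5) = mex{1,0} = 2
G(6) = mex{0,0} = 1
G(7) = mex{2,1} = 0
G_B(7) = 0.
Combined Grundy value = 0 ⊕ 0 = 0.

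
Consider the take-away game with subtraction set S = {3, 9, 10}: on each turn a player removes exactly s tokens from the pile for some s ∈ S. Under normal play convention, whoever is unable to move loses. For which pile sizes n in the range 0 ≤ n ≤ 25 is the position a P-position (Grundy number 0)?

0, 1, 2, 6, 7, 8, 13, 14, 19, 20, 21, 25

n :  0  1  2  3  4  5  6  7  8  9 10 11 12 13 14 15 16 17 18 19 20 21 22 23 24 25
G :  0  0  0  1  1  1  0  0  0  1  1  1  2  0  0  3  1  1  2  0  0  0  1  1  1  0
P-positions are exactly the n with G(n) = 0.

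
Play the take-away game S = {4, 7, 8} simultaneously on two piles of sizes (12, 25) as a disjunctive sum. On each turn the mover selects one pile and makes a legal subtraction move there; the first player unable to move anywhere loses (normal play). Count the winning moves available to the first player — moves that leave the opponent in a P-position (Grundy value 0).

0

All piles use S = {4, 7, 8}:
G(0) = 0
G(1) = mex{} = 0
G(2) = mex{} = 0
G(3) = mex{} = 0
G(4) = mex{0} = 1
G(5) = mex{0} = 1
G(6) = mex{0} = 1
G(7) = mex{0,0} = 1
G(8) = mex{1,0,0} = 2
G(9) = mex{1,0,0} = 2
G(10) = mex{1,0,0} = 2
G(11) = mex{1,1,0} = 2
G(12) = mex{2,1,1} = 0
G(13) = mex{2,1,1} = 0
G(14) = mex{2,1,1} = 0
G(15) = mex{2,2,1} = 0
G(16) = mex{0,2,2} = 1
G(17) = mex{0,2,2} = 1
G(18) = mex{0,2,2} = 1
G(19) = mex{0,0,2} = 1
G(20) = mex{1,0,0} = 2
G(21) = mex{1,0,0} = 2
G(22) = mex{1,0,0} = 2
G(23) = mex{1,1,0} = 2
G(24) = mex{2,1,1} = 0
G(25) = mex{2,1,1} = 0
Pile A: G(12) = 0.
Pile B: G(25) = 0.
Combined Grundy value = 0 ⊕ 0 = 0.
A winning move leaves total XOR = 0, i.e. changes one component's Grundy value g to g ⊕ X where X is the current total.
Pile A: target g' = 0⊕0 = 0, but every legal move changes the Grundy value (mex property), so 0 moves.
Pile B: target g' = 0⊕0 = 0, but every legal move changes the Grundy value (mex property), so 0 moves.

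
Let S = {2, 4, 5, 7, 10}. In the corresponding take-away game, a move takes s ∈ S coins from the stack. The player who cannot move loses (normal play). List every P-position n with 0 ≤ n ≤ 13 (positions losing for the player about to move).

0, 1, 9, 12

G(0) = 0
G(1) = mex{} = 0
G(2) = mex{0} = 1
G(3) = mex{0} = 1
G(4) = mex{1,0} = 2
G(5) = mex{1,0,0} = 2
G(6) = mex{2,1,0} = 3
G(7) = mex{2,1,1,0} = 3
G(8) = mex{3,2,1,0} = 4
G(9) = mex{3,2,2,1} = 0
G(10) = mex{4,3,2,1,0} = 5
G(11) = mex{0,3,3,2,0} = 1
G(12) = mex{5,4,3,2,1} = 0
G(13) = mex{1,0,4,3,1} = 2
P-positions are exactly the n with G(n) = 0.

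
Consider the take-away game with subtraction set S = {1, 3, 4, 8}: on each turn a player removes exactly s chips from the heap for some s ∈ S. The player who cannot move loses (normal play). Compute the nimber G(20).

2

G(0) = 0
G(1) = mex{0} = 1
G(2) = mex{1} = 0
G(3) = mex{0,0} = 1
G(4) = mex{1,1,0} = 2
G(5) = mex{2,0,1} = 3
G(6) = mex{3,1,0} = 2
G(7) = mex{2,2,1} = 0
G(8) = mex{0,3,2,0} = 1
G(9) = mex{1,2,3,1} = 0
G(10) = mex{0,0,2,0} = 1
G(11) = mex{1,1,0,1} = 2
G(12) = mex{2,0,1,2} = 3
G(13) = mex{3,1,0,3} = 2
G(14) = mex{2,2,1,2} = 0
G(15) = mex{0,3,2,0} = 1
G(16) = mex{1,2,3,1} = 0
G(17) = mex{0,0,2,0} = 1
G(18) = mex{1,1,0,1} = 2
G(19) = mex{2,0,1,2} = 3
G(20) = mex{3,1,0,3} = 2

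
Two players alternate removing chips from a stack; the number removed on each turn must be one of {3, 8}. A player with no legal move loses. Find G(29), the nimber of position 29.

0

G(0) = 0
G(1) = mex{} = 0
G(2) = mex{} = 0
G(3) = mex{0} = 1
G(4) = mex{0} = 1
G(5) = mex{0} = 1
G(6) = mex{1} = 0
G(7) = mex{1} = 0
G(8) = mex{1,0} = 2
G(9) = mex{0,0} = 1
G(10) = mex{0,0} = 1
G(11) = mex{2,1} = 0
G(12) = mex{1,1} = 0
G(13) = mex{1,1} = 0
G(14) = mex{0,0} = 1
G(15) = mex{0,0} = 1
G(16) = mex{0,2} = 1
G(17) = mex{1,1} = 0
G(18) = mex{1,1} = 0
G(19) = mex{1,0} = 2
G(20) = mex{0,0} = 1
G(21) = mex{0,0} = 1
G(22) = mex{2,1} = 0
G(23) = mex{1,1} = 0
G(24) = mex{1,1} = 0
G(25) = mex{0,0} = 1
G(26) = mex{0,0} = 1
G(27) = mex{0,2} = 1
G(28) = mex{1,1} = 0
G(29) = mex{1,1} = 0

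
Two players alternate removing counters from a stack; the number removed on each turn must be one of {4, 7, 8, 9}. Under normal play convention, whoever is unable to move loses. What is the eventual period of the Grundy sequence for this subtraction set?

13

n :  0  1  2  3  4  5  6  7  8  9 10 11 12 13 14 15 16 17 18 19 20 21 22 23 24 25 26 27
G :  0  0  0  0  1  1  1  1  2  2  2  2  3  0  0  0  0  1  1  1  1  2  2  2  2  3  0  0
G(n+13) = G(n) holds for n = 0,…,8 (a full window of length max(S) = 9), so the sequence is purely periodic with period 13.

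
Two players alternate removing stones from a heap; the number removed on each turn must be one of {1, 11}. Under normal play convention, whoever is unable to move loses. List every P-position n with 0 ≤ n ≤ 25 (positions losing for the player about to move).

G(0) = 0
G(1) = mex{0} = 1
G(2) = mex{1} = 0
G(3) = mex{0} = 1
G(4) = mex{1} = 0
G(5) = mex{0} = 1
G(6) = mex{1} = 0
G(7) = mex{0} = 1
G(8) = mex{1} = 0
G(9) = mex{0} = 1
G(10) = mex{1} = 0
G(11) = mex{0,0} = 1
G(12) = mex{1,1} = 0
G(13) = mex{0,0} = 1
G(14) = mex{1,1} = 0
G(15) = mex{0,0} = 1
G(16) = mex{1,1} = 0
G(17) = mex{0,0} = 1
G(18) = mex{1,1} = 0
G(19) = mex{0,0} = 1
G(20) = mex{1,1} = 0
G(21) = mex{0,0} = 1
G(22) = mex{1,1} = 0
G(23) = mex{0,0} = 1
G(24) = mex{1,1} = 0
G(25) = mex{0,0} = 1
P-positions are exactly the n with G(n) = 0.

0, 2, 4, 6, 8, 10, 12, 14, 16, 18, 20, 22, 24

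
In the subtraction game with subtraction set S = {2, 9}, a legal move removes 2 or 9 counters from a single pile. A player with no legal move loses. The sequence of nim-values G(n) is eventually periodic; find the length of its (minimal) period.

11

n :  0  1  2  3  4  5  6  7  8  9 10 11 12 13 14 15 16 17 18 19 20 21 22 23
G :  0  0  1  1  0  0  1  1  0  2  1  0  0  1  1  0  0  1  1  0  2  1  0  0
G(n+11) = G(n) holds for n = 0,…,8 (a full window of length max(S) = 9), so the sequence is purely periodic with period 11.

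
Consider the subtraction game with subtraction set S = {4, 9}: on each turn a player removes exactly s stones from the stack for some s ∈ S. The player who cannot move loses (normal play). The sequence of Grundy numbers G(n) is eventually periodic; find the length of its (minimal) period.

13

G(0) = 0
G(1) = mex{} = 0
G(2) = mex{} = 0
G(3) = mex{} = 0
G(4) = mex{0} = 1
G(5) = mex{0} = 1
G(6) = mex{0} = 1
G(7) = mex{0} = 1
G(8) = mex{1} = 0
G(9) = mex{1,0} = 2
G(10) = mex{1,0} = 2
G(11) = mex{1,0} = 2
G(12) = mex{0,0} = 1
G(13) = mex{2,1} = 0
G(14) = mex{2,1} = 0
G(15) = mex{2,1} = 0
G(16) = mex{1,1} = 0
G(17) = mex{0,0} = 1
G(18) = mex{0,2} = 1
G(19) = mex{0,2} = 1
G(20) = mex{0,2} = 1
G(21) = mex{1,1} = 0
G(22) = mex{1,0} = 2
G(23) = mex{1,0} = 2
G(24) = mex{1,0} = 2
G(25) = mex{0,0} = 1
G(26) = mex{2,1} = 0
G(27) = mex{2,1} = 0
G(n+13) = G(n) holds for n = 0,…,8 (a full window of length max(S) = 9), so the sequence is purely periodic with period 13.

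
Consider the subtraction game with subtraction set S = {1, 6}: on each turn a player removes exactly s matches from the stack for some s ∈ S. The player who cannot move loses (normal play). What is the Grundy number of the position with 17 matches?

1

G(0) = 0
G(1) = mex{0} = 1
G(2) = mex{1} = 0
G(3) = mex{0} = 1
G(4) = mex{1} = 0
G(5) = mex{0} = 1
G(6) = mex{1,0} = 2
G(7) = mex{2,1} = 0
G(8) = mex{0,0} = 1
G(9) = mex{1,1} = 0
G(10) = mex{0,0} = 1
G(11) = mex{1,1} = 0
G(12) = mex{0,2} = 1
G(13) = mex{1,0} = 2
G(14) = mex{2,1} = 0
G(15) = mex{0,0} = 1
G(16) = mex{1,1} = 0
G(17) = mex{0,0} = 1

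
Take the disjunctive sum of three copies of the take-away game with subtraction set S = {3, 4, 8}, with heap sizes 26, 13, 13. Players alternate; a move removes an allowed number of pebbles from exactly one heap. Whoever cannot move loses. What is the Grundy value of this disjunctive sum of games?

0

All heaps use S = {3, 4, 8}:
n :  0  1  2  3  4  5  6  7  8  9 10 11 12 13 14 15 16 17 18 19 20 21 22 23 24 25 26
G :  0  0  0  1  1  1  2  0  2  3  1  3  0  0  0  1  1  1  2  0  2  3  1  3  0  0  0
Heap A: G(26) = 0.
Heap B: G(13) = 0.
Heap C: G(13) = 0.
Combined Grundy value = 0 ⊕ 0 ⊕ 0 = 0.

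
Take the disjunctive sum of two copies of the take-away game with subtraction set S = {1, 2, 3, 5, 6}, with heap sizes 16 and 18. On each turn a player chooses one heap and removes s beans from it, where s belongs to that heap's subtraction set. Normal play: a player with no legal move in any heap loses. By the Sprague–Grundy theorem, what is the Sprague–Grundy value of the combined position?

2

All heaps use S = {1, 2, 3, 5, 6}:
n :  0  1  2  3  4  5  6  7  8  9 10 11 12 13 14 15 16 17 18
G :  0  1  2  3  0  1  2  3  0  1  2  3  0  1  2  3  0  1  2
Heap A: G(16) = 0.
Heap B: G(18) = 2.
Combined Grundy value = 0 ⊕ 2 = 2.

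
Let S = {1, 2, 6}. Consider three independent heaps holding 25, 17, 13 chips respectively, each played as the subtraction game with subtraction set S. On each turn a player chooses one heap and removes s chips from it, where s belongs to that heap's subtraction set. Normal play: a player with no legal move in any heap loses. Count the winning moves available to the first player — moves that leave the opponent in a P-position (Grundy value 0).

All heaps use S = {1, 2, 6}:
G(0) = 0
G(1) = mex{0} = 1
G(2) = mex{1,0} = 2
G(3) = mex{2,1} = 0
G(4) = mex{0,2} = 1
G(5) = mex{1,0} = 2
G(6) = mex{2,1,0} = 3
G(7) = mex{3,2,1} = 0
G(8) = mex{0,3,2} = 1
G(9) = mex{1,0,0} = 2
G(10) = mex{2,1,1} = 0
G(11) = mex{0,2,2} = 1
G(12) = mex{1,0,3} = 2
G(13) = mex{2,1,0} = 3
G(14) = mex{3,2,1} = 0
G(15) = mex{0,3,2} = 1
G(16) = mex{1,0,0} = 2
G(17) = mex{2,1,1} = 0
G(18) = mex{0,2,2} = 1
G(19) = mex{1,0,3} = 2
G(20) = mex{2,1,0} = 3
G(21) = mex{3,2,1} = 0
G(22) = mex{0,3,2} = 1
G(23) = mex{1,0,0} = 2
G(24) = mex{2,1,1} = 0
G(25) = mex{0,2,2} = 1
Heap A: G(25) = 1.
Heap B: G(17) = 0.
Heap C: G(13) = 3.
Combined Grundy value = 1 ⊕ 0 ⊕ 3 = 2.
A winning move leaves total XOR = 0, i.e. changes one component's Grundy value g to g ⊕ X where X is the current total.
Heap A: need g' = 1⊕2 = 3. Options: 25−1→G=0, 25−2→G=2, 25−6→G=2. Hits: 0.
Heap B: need g' = 0⊕2 = 2. Options: 17−1→G=2, 17−2→G=1, 17−6→G=1. Hits: 1.
Heap C: need g' = 3⊕2 = 1. Options: 13−1→G=2, 13−2→G=1, 13−6→G=0. Hits: 1.

2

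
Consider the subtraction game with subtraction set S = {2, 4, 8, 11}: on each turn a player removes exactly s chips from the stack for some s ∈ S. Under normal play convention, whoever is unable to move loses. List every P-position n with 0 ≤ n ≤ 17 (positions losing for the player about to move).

n :  0  1  2  3  4  5  6  7  8  9 10 11 12 13 14 15 16 17
G :  0  0  1  1  2  2  0  0  1  1  2  2  3  0  4  1  0  2
P-positions are exactly the n with G(n) = 0.

0, 1, 6, 7, 13, 16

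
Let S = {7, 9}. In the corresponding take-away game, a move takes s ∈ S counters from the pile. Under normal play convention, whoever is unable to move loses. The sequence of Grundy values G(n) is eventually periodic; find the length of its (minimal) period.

16

G(0) = 0
G(1) = mex{} = 0
G(2) = mex{} = 0
G(3) = mex{} = 0
G(4) = mex{} = 0
G(5) = mex{} = 0
G(6) = mex{} = 0
G(7) = mex{0} = 1
G(8) = mex{0} = 1
G(9) = mex{0,0} = 1
G(10) = mex{0,0} = 1
G(11) = mex{0,0} = 1
G(12) = mex{0,0} = 1
G(13) = mex{0,0} = 1
G(14) = mex{1,0} = 2
G(15) = mex{1,0} = 2
G(16) = mex{1,1} = 0
G(17) = mex{1,1} = 0
G(18) = mex{1,1} = 0
G(19) = mex{1,1} = 0
G(20) = mex{1,1} = 0
G(21) = mex{2,1} = 0
G(22) = mex{2,1} = 0
G(23) = mex{0,2} = 1
G(24) = mex{0,2} = 1
G(25) = mex{0,0} = 1
G(26) = mex{0,0} = 1
G(27) = mex{0,0} = 1
G(28) = mex{0,0} = 1
G(29) = mex{0,0} = 1
G(30) = mex{1,0} = 2
G(31) = mex{1,0} = 2
G(32) = mex{1,1} = 0
G(33) = mex{1,1} = 0
G(n+16) = G(n) holds for n = 0,…,8 (a full window of length max(S) = 9), so the sequence is purely periodic with period 16.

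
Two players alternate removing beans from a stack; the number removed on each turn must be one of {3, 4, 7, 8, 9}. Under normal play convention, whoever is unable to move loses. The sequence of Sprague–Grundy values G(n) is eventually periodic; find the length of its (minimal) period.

n :  0  1  2  3  4  5  6  7  8  9 10 11 12 13 14 15 16 17 18 19 20 21 22 23 24 25
G :  0  0  0  1  1  1  2  2  2  3  3  3  0  0  0  1  1  1  2  2  2  3  3  3  0  0
G(n+12) = G(n) holds for n = 0,…,8 (a full window of length max(S) = 9), so the sequence is purely periodic with period 12.

12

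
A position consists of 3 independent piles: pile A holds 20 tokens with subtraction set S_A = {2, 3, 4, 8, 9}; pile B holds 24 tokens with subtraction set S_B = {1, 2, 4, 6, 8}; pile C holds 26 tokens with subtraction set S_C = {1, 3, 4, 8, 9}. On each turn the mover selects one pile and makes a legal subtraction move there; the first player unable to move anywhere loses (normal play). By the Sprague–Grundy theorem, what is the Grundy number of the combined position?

0

Pile A, S = {2, 3, 4, 8, 9}:
G(0) = 0
G(1) = mex{} = 0
G(2) = mex{0} = 1
G(3) = mex{0,0} = 1
G(4) = mex{1,0,0} = 2
G(5) = mex{1,1,0} = 2
G(6) = mex{2,1,1} = 0
G(7) = mex{2,2,1} = 0
G(8) = mex{0,2,2,0} = 1
G(9) = mex{0,0,2,0,0} = 1
G(10) = mex{1,0,0,1,0} = 2
G(11) = mex{1,1,0,1,1} = 2
G(12) = mex{2,1,1,2,1} = 0
G(13) = mex{2,2,1,2,2} = 0
G(14) = mex{0,2,2,0,2} = 1
G(15) = mex{0,0,2,0,0} = 1
G(16) = mex{1,0,0,1,0} = 2
G(17) = mex{1,1,0,1,1} = 2
G(18) = mex{2,1,1,2,1} = 0
G(19) = mex{2,2,1,2,2} = 0
G(20) = mex{0,2,2,0,2} = 1
G_A(20) = 1.
Pile B, S = {1, 2, 4, 6, 8}:
G(0) = 0
G(1) = mex{0} = 1
G(2) = mex{1,0} = 2
G(3) = mex{2,1} = 0
G(4) = mex{0,2,0} = 1
G(5) = mex{1,0,1} = 2
G(6) = mex{2,1,2,0} = 3
G(7) = mex{3,2,0,1} = 4
G(8) = mex{4,3,1,2,0} = 5
G(9) = mex{5,4,2,0,1} = 3
G(10) = mex{3,5,3,1,2} = 0
G(11) = mex{0,3,4,2,0} = 1
G(12) = mex{1,0,5,3,1} = 2
G(13) = mex{2,1,3,4,2} = 0
G(14) = mex{0,2,0,5,3} = 1
G(15) = mex{1,0,1,3,4} = 2
G(16) = mex{2,1,2,0,5} = 3
G(17) = mex{3,2,0,1,3} = 4
G(18) = mex{4,3,1,2,0} = 5
G(19) = mex{5,4,2,0,1} = 3
G(20) = mex{3,5,3,1,2} = 0
G(21) = mex{0,3,4,2,0} = 1
G(22) = mex{1,0,5,3,1} = 2
G(23) = mex{2,1,3,4,2} = 0
G(24) = mex{0,2,0,5,3} = 1
G_B(24) = 1.
Pile C, S = {1, 3, 4, 8, 9}:
G(0) = 0
G(1) = mex{0} = 1
G(2) = mex{1} = 0
G(3) = mex{0,0} = 1
G(4) = mex{1,1,0} = 2
G(5) = mex{2,0,1} = 3
G(6) = mex{3,1,0} = 2
G(7) = mex{2,2,1} = 0
G(8) = mex{0,3,2,0} = 1
G(9) = mex{1,2,3,1,0} = 4
G(10) = mex{4,0,2,0,1} = 3
G(11) = mex{3,1,0,1,0} = 2
G(12) = mex{2,4,1,2,1} = 0
G(13) = mex{0,3,4,3,2} = 1
G(14) = mex{1,2,3,2,3} = 0
G(15) = mex{0,0,2,0,2} = 1
G(16) = mex{1,1,0,1,0} = 2
G(17) = mex{2,0,1,4,1} = 3
G(18) = mex{3,1,0,3,4} = 2
G(19) = mex{2,2,1,2,3} = 0
G(20) = mex{0,3,2,0,2} = 1
G(21) = mex{1,2,3,1,0} = 4
G(22) = mex{4,0,2,0,1} = 3
G(23) = mex{3,1,0,1,0} = 2
G(24) = mex{2,4,1,2,1} = 0
G(25) = mex{0,3,4,3,2} = 1
G(26) = mex{1,2,3,2,3} = 0
G_C(26) = 0.
Combined Grundy value = 1 ⊕ 1 ⊕ 0 = 0.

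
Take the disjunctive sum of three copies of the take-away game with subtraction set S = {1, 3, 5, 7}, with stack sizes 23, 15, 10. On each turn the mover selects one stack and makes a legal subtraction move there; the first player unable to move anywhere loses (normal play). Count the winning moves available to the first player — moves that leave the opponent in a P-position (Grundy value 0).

All stacks use S = {1, 3, 5, 7}:
G(0) = 0
G(1) = mex{0} = 1
G(2) = mex{1} = 0
G(3) = mex{0,0} = 1
G(4) = mex{1,1} = 0
G(5) = mex{0,0,0} = 1
G(6) = mex{1,1,1} = 0
G(7) = mex{0,0,0,0} = 1
G(8) = mex{1,1,1,1} = 0
G(9) = mex{0,0,0,0} = 1
G(10) = mex{1,1,1,1} = 0
G(11) = mex{0,0,0,0} = 1
G(12) = mex{1,1,1,1} = 0
G(13) = mex{0,0,0,0} = 1
G(14) = mex{1,1,1,1} = 0
G(15) = mex{0,0,0,0} = 1
G(16) = mex{1,1,1,1} = 0
G(17) = mex{0,0,0,0} = 1
G(18) = mex{1,1,1,1} = 0
G(19) = mex{0,0,0,0} = 1
G(20) = mex{1,1,1,1} = 0
G(21) = mex{0,0,0,0} = 1
G(22) = mex{1,1,1,1} = 0
G(23) = mex{0,0,0,0} = 1
Stack A: G(23) = 1.
Stack B: G(15) = 1.
Stack C: G(10) = 0.
Combined Grundy value = 1 ⊕ 1 ⊕ 0 = 0.
A winning move leaves total XOR = 0, i.e. changes one component's Grundy value g to g ⊕ X where X is the current total.
Stack A: target g' = 1⊕0 = 1, but every legal move changes the Grundy value (mex property), so 0 moves.
Stack B: target g' = 1⊕0 = 1, but every legal move changes the Grundy value (mex property), so 0 moves.
Stack C: target g' = 0⊕0 = 0, but every legal move changes the Grundy value (mex property), so 0 moves.

0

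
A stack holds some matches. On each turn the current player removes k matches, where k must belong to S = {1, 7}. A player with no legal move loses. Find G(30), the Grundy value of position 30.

G(0) = 0
G(1) = mex{0} = 1
G(2) = mex{1} = 0
G(3) = mex{0} = 1
G(4) = mex{1} = 0
G(5) = mex{0} = 1
G(6) = mex{1} = 0
G(7) = mex{0,0} = 1
G(8) = mex{1,1} = 0
G(9) = mex{0,0} = 1
G(10) = mex{1,1} = 0
G(11) = mex{0,0} = 1
G(12) = mex{1,1} = 0
G(13) = mex{0,0} = 1
G(14) = mex{1,1} = 0
G(15) = mex{0,0} = 1
G(16) = mex{1,1} = 0
G(17) = mex{0,0} = 1
G(18) = mex{1,1} = 0
G(19) = mex{0,0} = 1
G(20) = mex{1,1} = 0
G(21) = mex{0,0} = 1
G(22) = mex{1,1} = 0
G(23) = mex{0,0} = 1
G(24) = mex{1,1} = 0
G(25) = mex{0,0} = 1
G(26) = mex{1,1} = 0
G(27) = mex{0,0} = 1
G(28) = mex{1,1} = 0
G(29) = mex{0,0} = 1
G(30) = mex{1,1} = 0

0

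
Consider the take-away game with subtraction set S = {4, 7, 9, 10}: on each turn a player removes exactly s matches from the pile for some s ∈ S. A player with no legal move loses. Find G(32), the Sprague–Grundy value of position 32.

1

G(0) = 0
G(1) = mex{} = 0
G(2) = mex{} = 0
G(3) = mex{} = 0
G(4) = mex{0} = 1
G(5) = mex{0} = 1
G(6) = mex{0} = 1
G(7) = mex{0,0} = 1
G(8) = mex{1,0} = 2
G(9) = mex{1,0,0} = 2
G(10) = mex{1,0,0,0} = 2
G(11) = mex{1,1,0,0} = 2
G(12) = mex{2,1,0,0} = 3
G(13) = mex{2,1,1,0} = 3
G(14) = mex{2,1,1,1} = 0
G(15) = mex{2,2,1,1} = 0
G(16) = mex{3,2,1,1} = 0
G(17) = mex{3,2,2,1} = 0
G(18) = mex{0,2,2,2} = 1
G(19) = mex{0,3,2,2} = 1
G(20) = mex{0,3,2,2} = 1
G(21) = mex{0,0,3,2} = 1
G(22) = mex{1,0,3,3} = 2
G(23) = mex{1,0,0,3} = 2
G(24) = mex{1,0,0,0} = 2
G(25) = mex{1,1,0,0} = 2
G(26) = mex{2,1,0,0} = 3
G(27) = mex{2,1,1,0} = 3
G(28) = mex{2,1,1,1} = 0
G(29) = mex{2,2,1,1} = 0
G(30) = mex{3,2,1,1} = 0
G(31) = mex{3,2,2,1} = 0
G(32) = mex{0,2,2,2} = 1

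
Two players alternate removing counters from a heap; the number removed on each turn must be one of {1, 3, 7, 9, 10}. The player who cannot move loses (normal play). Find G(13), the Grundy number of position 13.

G(0) = 0
G(1) = mex{0} = 1
G(2) = mex{1} = 0
G(3) = mex{0,0} = 1
G(4) = mex{1,1} = 0
G(5) = mex{0,0} = 1
G(6) = mex{1,1} = 0
G(7) = mex{0,0,0} = 1
G(8) = mex{1,1,1} = 0
G(9) = mex{0,0,0,0} = 1
G(10) = mex{1,1,1,1,0} = 2
G(11) = mex{2,0,0,0,1} = 3
G(12) = mex{3,1,1,1,0} = 2
G(13) = mex{2,2,0,0,1} = 3

3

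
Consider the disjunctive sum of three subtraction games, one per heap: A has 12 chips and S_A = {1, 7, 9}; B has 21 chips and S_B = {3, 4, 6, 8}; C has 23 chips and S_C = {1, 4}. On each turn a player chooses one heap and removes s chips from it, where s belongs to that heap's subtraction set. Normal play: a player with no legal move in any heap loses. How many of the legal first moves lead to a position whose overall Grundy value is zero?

1

Heap A, S = {1, 7, 9}:
n :  0  1  2  3  4  5  6  7  8  9 10 11 12
G :  0  1  0  1  0  1  0  1  0  1  0  1  0
G_A(12) = 0.
Heap B, S = {3, 4, 6, 8}:
n :  0  1  2  3  4  5  6  7  8  9 10 11 12 13 14 15 16 17 18 19 20 21
G :  0  0  0  1  1  1  2  2  2  3  3  0  0  0  1  1  1  2  2  2  3  3
G_B(21) = 3.
Heap C, S = {1, 4}:
G(0) = 0
G(1) = mex{0} = 1
G(2) = mex{1} = 0
G(3) = mex{0} = 1
G(4) = mex{1,0} = 2
G(5) = mex{2,1} = 0
G(6) = mex{0,0} = 1
G(7) = mex{1,1} = 0
G(8) = mex{0,2} = 1
G(9) = mex{1,0} = 2
G(10) = mex{2,1} = 0
G(11) = mex{0,0} = 1
G(12) = mex{1,1} = 0
G(13) = mex{0,2} = 1
G(14) = mex{1,0} = 2
G(15) = mex{2,1} = 0
G(16) = mex{0,0} = 1
G(17) = mex{1,1} = 0
G(18) = mex{0,2} = 1
G(19) = mex{1,0} = 2
G(20) = mex{2,1} = 0
G(21) = mex{0,0} = 1
G(22) = mex{1,1} = 0
G(23) = mex{0,2} = 1
G_C(23) = 1.
Combined Grundy value = 0 ⊕ 3 ⊕ 1 = 2.
A winning move leaves total XOR = 0, i.e. changes one component's Grundy value g to g ⊕ X where X is the current total.
Heap A: need g' = 0⊕2 = 2. Options: 12−1→G=1, 12−7→G=1, 12−9→G=1. Hits: 0.
Heap B: need g' = 3⊕2 = 1. Options: 21−3→G=2, 21−4→G=2, 21−6→G=1, 21−8→G=0. Hits: 1.
Heap C: need g' = 1⊕2 = 3. Options: 23−1→G=0, 23−4→G=2. Hits: 0.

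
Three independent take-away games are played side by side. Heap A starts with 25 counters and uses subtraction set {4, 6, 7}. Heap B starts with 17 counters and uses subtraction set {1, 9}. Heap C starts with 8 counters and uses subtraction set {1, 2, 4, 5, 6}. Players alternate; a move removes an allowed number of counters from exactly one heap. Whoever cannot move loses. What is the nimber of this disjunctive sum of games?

4

Heap A, S = {4, 6, 7}:
n :  0  1  2  3  4  5  6  7  8  9 10 11 12 13 14 15 16 17 18 19 20 21 22 23 24 25
G :  0  0  0  0  1  1  1  1  2  2  2  0  0  0  0  1  1  1  1  2  2  2  0  0  0  0
G_A(25) = 0.
Heap B, S = {1, 9}:
n :  0  1  2  3  4  5  6  7  8  9 10 11 12 13 14 15 16 17
G :  0  1  0  1  0  1  0  1  0  1  0  1  0  1  0  1  0  1
G_B(17) = 1.
Heap C, S = {1, 2, 4, 5, 6}:
n : 0 1 2 3 4 5 6 7 8
G : 0 1 2 0 1 2 3 4 5
G_C(8) = 5.
Combined Grundy value = 0 ⊕ 1 ⊕ 5 = 4.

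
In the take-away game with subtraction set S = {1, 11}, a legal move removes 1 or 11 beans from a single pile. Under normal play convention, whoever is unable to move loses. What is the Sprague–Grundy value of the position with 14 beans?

n :  0  1  2  3  4  5  6  7  8  9 10 11 12 13 14
G :  0  1  0  1  0  1  0  1  0  1  0  1  0  1  0

0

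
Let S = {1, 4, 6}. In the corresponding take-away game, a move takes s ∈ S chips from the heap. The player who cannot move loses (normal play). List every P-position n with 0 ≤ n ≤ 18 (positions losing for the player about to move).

0, 2, 5, 7, 10, 12, 15, 17

n :  0  1  2  3  4  5  6  7  8  9 10 11 12 13 14 15 16 17 18
G :  0  1  0  1  2  0  1  0  1  2  0  1  0  1  2  0  1  0  1
P-positions are exactly the n with G(n) = 0.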